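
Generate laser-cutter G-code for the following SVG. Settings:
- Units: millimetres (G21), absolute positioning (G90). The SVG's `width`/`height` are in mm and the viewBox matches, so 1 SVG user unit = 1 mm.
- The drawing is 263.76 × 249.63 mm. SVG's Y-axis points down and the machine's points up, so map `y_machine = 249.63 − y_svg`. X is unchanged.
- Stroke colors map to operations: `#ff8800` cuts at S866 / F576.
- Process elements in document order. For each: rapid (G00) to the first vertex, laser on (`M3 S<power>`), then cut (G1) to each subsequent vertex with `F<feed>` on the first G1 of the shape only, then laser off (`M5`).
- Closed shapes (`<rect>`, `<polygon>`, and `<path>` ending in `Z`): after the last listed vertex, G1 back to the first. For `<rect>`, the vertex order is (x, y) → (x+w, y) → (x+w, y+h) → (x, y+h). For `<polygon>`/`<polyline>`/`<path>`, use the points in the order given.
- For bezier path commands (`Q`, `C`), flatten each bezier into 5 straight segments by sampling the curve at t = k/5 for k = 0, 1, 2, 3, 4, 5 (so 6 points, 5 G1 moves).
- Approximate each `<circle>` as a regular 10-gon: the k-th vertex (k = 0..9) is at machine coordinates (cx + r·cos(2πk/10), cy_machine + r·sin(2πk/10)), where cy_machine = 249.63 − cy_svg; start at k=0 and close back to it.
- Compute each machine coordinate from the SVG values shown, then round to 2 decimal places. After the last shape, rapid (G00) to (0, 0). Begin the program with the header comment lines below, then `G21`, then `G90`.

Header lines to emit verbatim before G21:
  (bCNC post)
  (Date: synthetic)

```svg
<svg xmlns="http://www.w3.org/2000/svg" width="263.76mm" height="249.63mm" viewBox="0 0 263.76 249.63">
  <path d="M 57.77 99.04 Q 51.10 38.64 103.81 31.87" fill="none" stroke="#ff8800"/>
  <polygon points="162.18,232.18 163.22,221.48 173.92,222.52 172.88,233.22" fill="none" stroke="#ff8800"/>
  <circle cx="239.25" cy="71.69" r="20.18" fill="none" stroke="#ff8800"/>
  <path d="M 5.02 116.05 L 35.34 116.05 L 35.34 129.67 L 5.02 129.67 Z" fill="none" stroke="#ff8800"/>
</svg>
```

Since the viewBox matches the mm dimensions, user units are millimetres directly. The only transform is the Y-flip y_m = 249.63 − y_svg.

Shape 1 is a quadratic bezier drawn with `<path>`. Its stroke #ff8800 means cut at S866, F576. After flipping Y the toolpath is (57.77,150.59) → (57.48,172.60) → (61.93,190.33) → (71.14,203.76) → (85.10,212.91) → (103.81,217.76).

Shape 2 is a regular polygon drawn with `<polygon>`. Its stroke #ff8800 means cut at S866, F576. After flipping Y the toolpath is (162.18,17.45) → (163.22,28.15) → (173.92,27.11) → (172.88,16.41) → (162.18,17.45), returning to the start.

Shape 3 is a circle drawn with `<circle>`. Its stroke #ff8800 means cut at S866, F576. After flipping Y the toolpath is (259.43,177.94) → (255.58,189.80) → (245.49,197.13) → (233.01,197.13) → (222.92,189.80) → (219.07,177.94) → (222.92,166.08) → (233.01,158.75) → (245.49,158.75) → (255.58,166.08) → (259.43,177.94), returning to the start.

Shape 4 is a rectangle drawn with `<path>`. Its stroke #ff8800 means cut at S866, F576. After flipping Y the toolpath is (5.02,133.58) → (35.34,133.58) → (35.34,119.96) → (5.02,119.96) → (5.02,133.58), returning to the start.

(bCNC post)
(Date: synthetic)
G21
G90
G00 X57.77 Y150.59
M3 S866
G1 X57.48 Y172.60 F576
G1 X61.93 Y190.33
G1 X71.14 Y203.76
G1 X85.10 Y212.91
G1 X103.81 Y217.76
M5
G00 X162.18 Y17.45
M3 S866
G1 X163.22 Y28.15 F576
G1 X173.92 Y27.11
G1 X172.88 Y16.41
G1 X162.18 Y17.45
M5
G00 X259.43 Y177.94
M3 S866
G1 X255.58 Y189.80 F576
G1 X245.49 Y197.13
G1 X233.01 Y197.13
G1 X222.92 Y189.80
G1 X219.07 Y177.94
G1 X222.92 Y166.08
G1 X233.01 Y158.75
G1 X245.49 Y158.75
G1 X255.58 Y166.08
G1 X259.43 Y177.94
M5
G00 X5.02 Y133.58
M3 S866
G1 X35.34 Y133.58 F576
G1 X35.34 Y119.96
G1 X5.02 Y119.96
G1 X5.02 Y133.58
M5
G00 X0.00 Y0.00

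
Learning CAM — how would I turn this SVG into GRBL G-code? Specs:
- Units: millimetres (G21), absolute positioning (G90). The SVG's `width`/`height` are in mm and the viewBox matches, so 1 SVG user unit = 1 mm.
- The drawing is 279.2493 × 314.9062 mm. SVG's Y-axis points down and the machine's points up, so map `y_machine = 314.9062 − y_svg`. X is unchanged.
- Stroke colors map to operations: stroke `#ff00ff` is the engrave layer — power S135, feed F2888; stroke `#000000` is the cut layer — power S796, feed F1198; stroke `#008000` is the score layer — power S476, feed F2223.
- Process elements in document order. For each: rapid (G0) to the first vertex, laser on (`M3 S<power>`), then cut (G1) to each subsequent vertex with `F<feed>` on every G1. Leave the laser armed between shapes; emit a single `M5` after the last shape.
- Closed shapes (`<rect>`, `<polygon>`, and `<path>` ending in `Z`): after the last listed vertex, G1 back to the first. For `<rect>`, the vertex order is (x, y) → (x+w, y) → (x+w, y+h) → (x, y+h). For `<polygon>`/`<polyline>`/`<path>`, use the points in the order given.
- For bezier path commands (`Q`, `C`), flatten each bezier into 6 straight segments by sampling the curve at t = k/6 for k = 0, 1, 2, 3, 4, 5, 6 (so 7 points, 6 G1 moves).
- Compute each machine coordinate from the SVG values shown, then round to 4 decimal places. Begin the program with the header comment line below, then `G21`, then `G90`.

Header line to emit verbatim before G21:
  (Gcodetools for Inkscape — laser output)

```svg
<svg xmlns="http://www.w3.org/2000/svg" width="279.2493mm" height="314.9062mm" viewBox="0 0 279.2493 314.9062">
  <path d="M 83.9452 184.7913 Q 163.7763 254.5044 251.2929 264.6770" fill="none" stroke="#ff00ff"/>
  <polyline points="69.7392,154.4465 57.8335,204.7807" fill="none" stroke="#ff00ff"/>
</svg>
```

(Gcodetools for Inkscape — laser output)
G21
G90
G0 X83.9452 Y130.1149
M3 S135
G1 X110.7691 Y108.5311 F2888
G1 X138.0199 Y90.2551 F2888
G1 X165.6977 Y75.2869 F2888
G1 X193.8024 Y63.6265 F2888
G1 X222.3342 Y55.2740 F2888
G1 X251.2929 Y50.2292 F2888
G0 X69.7392 Y160.4597
M3 S135
G1 X57.8335 Y110.1255 F2888
M5

1 u = 1 mm; y_m = 314.9062 − y.

[1] `<path>` quadratic bezier, #ff00ff→engrave S135 F2888: (83.9452,130.1149) → (110.7691,108.5311) → (138.0199,90.2551) → (165.6977,75.2869) → (193.8024,63.6265) → (222.3342,55.2740) → (251.2929,50.2292)

[2] `<polyline>` line segment, #ff00ff→engrave S135 F2888: (69.7392,160.4597) → (57.8335,110.1255)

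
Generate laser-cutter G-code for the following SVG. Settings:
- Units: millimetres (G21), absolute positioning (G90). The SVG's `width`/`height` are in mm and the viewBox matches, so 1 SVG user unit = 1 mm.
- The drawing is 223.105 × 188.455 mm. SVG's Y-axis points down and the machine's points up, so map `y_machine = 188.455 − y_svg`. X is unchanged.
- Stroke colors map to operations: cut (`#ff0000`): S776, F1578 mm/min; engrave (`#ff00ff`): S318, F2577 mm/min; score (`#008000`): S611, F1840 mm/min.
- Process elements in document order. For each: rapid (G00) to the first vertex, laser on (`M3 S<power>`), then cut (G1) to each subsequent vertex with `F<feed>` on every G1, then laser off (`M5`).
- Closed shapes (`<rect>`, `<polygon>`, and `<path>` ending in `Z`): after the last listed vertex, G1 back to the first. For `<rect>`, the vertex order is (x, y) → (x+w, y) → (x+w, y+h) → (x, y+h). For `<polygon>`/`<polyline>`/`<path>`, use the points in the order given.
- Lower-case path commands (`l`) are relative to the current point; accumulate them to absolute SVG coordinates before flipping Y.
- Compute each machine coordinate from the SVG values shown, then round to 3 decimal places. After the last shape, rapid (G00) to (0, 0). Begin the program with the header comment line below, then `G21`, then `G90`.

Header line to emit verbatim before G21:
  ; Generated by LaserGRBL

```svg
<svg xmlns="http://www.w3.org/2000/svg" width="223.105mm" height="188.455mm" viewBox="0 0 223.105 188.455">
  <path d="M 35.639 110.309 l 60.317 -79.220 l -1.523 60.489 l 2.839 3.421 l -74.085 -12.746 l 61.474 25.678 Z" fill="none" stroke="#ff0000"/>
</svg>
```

; Generated by LaserGRBL
G21
G90
G00 X35.639 Y78.146
M3 S776
G1 X95.956 Y157.366 F1578
G1 X94.433 Y96.877 F1578
G1 X97.272 Y93.456 F1578
G1 X23.187 Y106.202 F1578
G1 X84.661 Y80.524 F1578
G1 X35.639 Y78.146 F1578
M5
G00 X0.000 Y0.000

viewBox `0 0 223.105 188.455` with mm width/height → 1 unit = 1 mm. Flip: y_m = 188.455 − y_svg.

**Shape 1** — `<path>` closed polygon, stroke `#ff0000` → cut (S776, F1578). Machine vertices: (35.639,78.146) → (95.956,157.366) → (94.433,96.877) → (97.272,93.456) → (23.187,106.202) → (84.661,80.524) → (35.639,78.146). Closed: final G1 returns to the first vertex.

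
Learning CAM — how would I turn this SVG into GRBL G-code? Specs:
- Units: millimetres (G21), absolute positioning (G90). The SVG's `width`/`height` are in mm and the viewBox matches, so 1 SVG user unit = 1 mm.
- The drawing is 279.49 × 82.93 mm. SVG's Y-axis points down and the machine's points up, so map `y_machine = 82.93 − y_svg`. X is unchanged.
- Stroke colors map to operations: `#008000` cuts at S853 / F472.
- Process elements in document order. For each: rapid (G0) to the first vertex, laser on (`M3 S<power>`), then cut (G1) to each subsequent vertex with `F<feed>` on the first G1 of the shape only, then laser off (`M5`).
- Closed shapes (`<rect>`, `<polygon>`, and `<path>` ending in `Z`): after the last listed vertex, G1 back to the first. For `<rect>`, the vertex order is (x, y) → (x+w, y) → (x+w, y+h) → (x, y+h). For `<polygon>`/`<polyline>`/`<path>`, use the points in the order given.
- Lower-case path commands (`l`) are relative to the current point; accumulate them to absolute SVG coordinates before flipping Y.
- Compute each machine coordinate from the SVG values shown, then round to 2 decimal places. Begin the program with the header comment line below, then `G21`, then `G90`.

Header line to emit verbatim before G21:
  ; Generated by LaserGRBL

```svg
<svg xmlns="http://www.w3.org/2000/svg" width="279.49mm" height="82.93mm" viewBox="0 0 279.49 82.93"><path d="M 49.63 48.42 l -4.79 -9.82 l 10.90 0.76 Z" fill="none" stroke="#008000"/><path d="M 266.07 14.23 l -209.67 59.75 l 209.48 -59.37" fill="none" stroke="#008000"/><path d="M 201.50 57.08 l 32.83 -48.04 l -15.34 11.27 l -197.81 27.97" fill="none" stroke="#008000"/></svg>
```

Since the viewBox matches the mm dimensions, user units are millimetres directly. The only transform is the Y-flip y_m = 82.93 − y_svg.

Shape 1 is a regular polygon drawn with `<path>`. Its stroke #008000 means cut at S853, F472. After flipping Y the toolpath is (49.63,34.51) → (44.84,44.33) → (55.74,43.57) → (49.63,34.51), returning to the start.

Shape 2 is a open polyline drawn with `<path>`. Its stroke #008000 means cut at S853, F472. After flipping Y the toolpath is (266.07,68.70) → (56.40,8.95) → (265.88,68.32).

Shape 3 is a open polyline drawn with `<path>`. Its stroke #008000 means cut at S853, F472. After flipping Y the toolpath is (201.50,25.85) → (234.33,73.89) → (218.99,62.62) → (21.18,34.65).

; Generated by LaserGRBL
G21
G90
G0 X49.63 Y34.51
M3 S853
G1 X44.84 Y44.33 F472
G1 X55.74 Y43.57
G1 X49.63 Y34.51
M5
G0 X266.07 Y68.70
M3 S853
G1 X56.40 Y8.95 F472
G1 X265.88 Y68.32
M5
G0 X201.50 Y25.85
M3 S853
G1 X234.33 Y73.89 F472
G1 X218.99 Y62.62
G1 X21.18 Y34.65
M5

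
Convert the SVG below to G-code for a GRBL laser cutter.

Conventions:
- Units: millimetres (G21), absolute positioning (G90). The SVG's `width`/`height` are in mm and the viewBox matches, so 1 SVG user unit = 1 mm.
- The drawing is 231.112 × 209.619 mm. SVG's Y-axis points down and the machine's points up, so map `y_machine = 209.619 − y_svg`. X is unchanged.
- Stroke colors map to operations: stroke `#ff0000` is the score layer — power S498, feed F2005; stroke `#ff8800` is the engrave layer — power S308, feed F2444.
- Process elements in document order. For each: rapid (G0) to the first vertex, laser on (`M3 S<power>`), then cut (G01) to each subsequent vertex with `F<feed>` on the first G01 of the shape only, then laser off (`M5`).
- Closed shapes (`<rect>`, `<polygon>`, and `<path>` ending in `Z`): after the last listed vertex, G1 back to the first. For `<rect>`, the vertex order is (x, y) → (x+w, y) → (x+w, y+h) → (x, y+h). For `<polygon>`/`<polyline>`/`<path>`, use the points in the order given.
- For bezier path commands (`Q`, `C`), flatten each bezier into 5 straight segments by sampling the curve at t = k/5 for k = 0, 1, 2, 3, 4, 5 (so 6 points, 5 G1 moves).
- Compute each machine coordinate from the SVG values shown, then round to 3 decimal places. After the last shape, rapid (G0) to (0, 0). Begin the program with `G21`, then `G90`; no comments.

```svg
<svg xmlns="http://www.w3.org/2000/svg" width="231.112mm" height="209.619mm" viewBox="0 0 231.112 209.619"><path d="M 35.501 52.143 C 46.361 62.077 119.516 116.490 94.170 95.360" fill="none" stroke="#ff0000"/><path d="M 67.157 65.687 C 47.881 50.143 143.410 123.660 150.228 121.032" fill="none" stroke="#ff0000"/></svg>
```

G21
G90
G0 X35.501 Y157.476
M3 S498
G01 X48.206 Y147.138 F2005
G01 X68.144 Y131.887
G01 X87.596 Y117.482
G01 X98.844 Y109.686
G01 X94.170 Y114.259
M5
G0 X67.157 Y143.932
M3 S498
G01 X67.740 Y143.893 F2005
G01 X86.107 Y130.409
G01 X112.490 Y111.410
G01 X137.120 Y94.826
G01 X150.228 Y88.587
M5
G0 X0.000 Y0.000

1 u = 1 mm; y_m = 209.619 − y.

[1] `<path>` cubic bezier, #ff0000→score S498 F2005: (35.501,157.476) → (48.206,147.138) → (68.144,131.887) → (87.596,117.482) → (98.844,109.686) → (94.170,114.259)

[2] `<path>` cubic bezier, #ff0000→score S498 F2005: (67.157,143.932) → (67.740,143.893) → (86.107,130.409) → (112.490,111.410) → (137.120,94.826) → (150.228,88.587)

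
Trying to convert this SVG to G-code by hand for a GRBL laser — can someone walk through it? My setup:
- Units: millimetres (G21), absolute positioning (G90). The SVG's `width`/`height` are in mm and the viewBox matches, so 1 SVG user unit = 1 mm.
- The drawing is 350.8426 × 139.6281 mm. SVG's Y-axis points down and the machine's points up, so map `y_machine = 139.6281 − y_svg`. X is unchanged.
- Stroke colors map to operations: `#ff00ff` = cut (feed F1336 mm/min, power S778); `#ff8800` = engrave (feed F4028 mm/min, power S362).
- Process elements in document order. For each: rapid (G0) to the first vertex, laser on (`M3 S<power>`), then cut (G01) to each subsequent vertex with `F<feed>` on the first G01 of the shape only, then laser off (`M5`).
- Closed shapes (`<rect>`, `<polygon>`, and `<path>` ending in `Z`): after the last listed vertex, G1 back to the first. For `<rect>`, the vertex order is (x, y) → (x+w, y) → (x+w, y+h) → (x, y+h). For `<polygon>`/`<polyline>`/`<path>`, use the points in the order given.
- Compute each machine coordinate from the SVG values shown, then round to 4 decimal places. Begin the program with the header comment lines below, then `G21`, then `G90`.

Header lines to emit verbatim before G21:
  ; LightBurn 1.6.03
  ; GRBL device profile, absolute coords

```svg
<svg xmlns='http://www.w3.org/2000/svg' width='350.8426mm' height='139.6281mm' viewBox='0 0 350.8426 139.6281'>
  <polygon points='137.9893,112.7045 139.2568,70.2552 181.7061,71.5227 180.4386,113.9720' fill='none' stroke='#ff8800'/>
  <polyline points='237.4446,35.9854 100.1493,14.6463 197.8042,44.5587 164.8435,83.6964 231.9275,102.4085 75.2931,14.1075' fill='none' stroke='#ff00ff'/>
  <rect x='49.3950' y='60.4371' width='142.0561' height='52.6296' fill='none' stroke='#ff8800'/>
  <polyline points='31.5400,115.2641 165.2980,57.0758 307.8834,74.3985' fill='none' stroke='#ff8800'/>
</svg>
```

; LightBurn 1.6.03
; GRBL device profile, absolute coords
G21
G90
G0 X137.9893 Y26.9236
M3 S362
G01 X139.2568 Y69.3729 F4028
G01 X181.7061 Y68.1054
G01 X180.4386 Y25.6561
G01 X137.9893 Y26.9236
M5
G0 X237.4446 Y103.6427
M3 S778
G01 X100.1493 Y124.9818 F1336
G01 X197.8042 Y95.0694
G01 X164.8435 Y55.9317
G01 X231.9275 Y37.2196
G01 X75.2931 Y125.5206
M5
G0 X49.3950 Y79.1910
M3 S362
G01 X191.4511 Y79.1910 F4028
G01 X191.4511 Y26.5614
G01 X49.3950 Y26.5614
G01 X49.3950 Y79.1910
M5
G0 X31.5400 Y24.3640
M3 S362
G01 X165.2980 Y82.5523 F4028
G01 X307.8834 Y65.2296
M5

1 u = 1 mm; y_m = 139.6281 − y.

[1] `<polygon>` regular polygon, #ff8800→engrave S362 F4028: (137.9893,26.9236) → (139.2568,69.3729) → (181.7061,68.1054) → (180.4386,25.6561) → (137.9893,26.9236) (closed)

[2] `<polyline>` open polyline, #ff00ff→cut S778 F1336: (237.4446,103.6427) → (100.1493,124.9818) → (197.8042,95.0694) → (164.8435,55.9317) → (231.9275,37.2196) → (75.2931,125.5206)

[3] `<rect>` rectangle, #ff8800→engrave S362 F4028: (49.3950,79.1910) → (191.4511,79.1910) → (191.4511,26.5614) → (49.3950,26.5614) → (49.3950,79.1910) (closed)

[4] `<polyline>` open polyline, #ff8800→engrave S362 F4028: (31.5400,24.3640) → (165.2980,82.5523) → (307.8834,65.2296)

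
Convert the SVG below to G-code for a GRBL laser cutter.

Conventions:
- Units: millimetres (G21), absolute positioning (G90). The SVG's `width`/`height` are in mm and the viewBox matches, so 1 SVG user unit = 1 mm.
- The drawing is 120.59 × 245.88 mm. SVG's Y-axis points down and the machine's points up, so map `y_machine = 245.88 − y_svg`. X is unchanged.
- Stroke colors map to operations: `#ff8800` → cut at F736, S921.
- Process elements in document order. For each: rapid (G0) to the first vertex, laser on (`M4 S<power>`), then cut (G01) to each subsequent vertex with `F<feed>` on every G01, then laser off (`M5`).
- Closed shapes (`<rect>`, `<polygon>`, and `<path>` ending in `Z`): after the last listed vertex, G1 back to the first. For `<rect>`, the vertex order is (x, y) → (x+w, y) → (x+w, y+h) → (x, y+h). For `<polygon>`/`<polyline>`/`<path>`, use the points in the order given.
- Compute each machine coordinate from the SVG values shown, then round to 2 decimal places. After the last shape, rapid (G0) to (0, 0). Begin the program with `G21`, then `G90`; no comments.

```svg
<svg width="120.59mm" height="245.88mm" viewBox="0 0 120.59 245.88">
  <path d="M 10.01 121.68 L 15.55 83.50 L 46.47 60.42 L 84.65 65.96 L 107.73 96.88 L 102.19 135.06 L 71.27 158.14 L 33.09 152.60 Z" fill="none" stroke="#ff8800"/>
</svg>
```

G21
G90
G0 X10.01 Y124.20
M4 S921
G01 X15.55 Y162.38 F736
G01 X46.47 Y185.46 F736
G01 X84.65 Y179.92 F736
G01 X107.73 Y149.00 F736
G01 X102.19 Y110.82 F736
G01 X71.27 Y87.74 F736
G01 X33.09 Y93.28 F736
G01 X10.01 Y124.20 F736
M5
G0 X0.00 Y0.00

1 u = 1 mm; y_m = 245.88 − y.

[1] `<path>` regular polygon, #ff8800→cut S921 F736: (10.01,124.20) → (15.55,162.38) → (46.47,185.46) → (84.65,179.92) → (107.73,149.00) → (102.19,110.82) → (71.27,87.74) → (33.09,93.28) → (10.01,124.20) (closed)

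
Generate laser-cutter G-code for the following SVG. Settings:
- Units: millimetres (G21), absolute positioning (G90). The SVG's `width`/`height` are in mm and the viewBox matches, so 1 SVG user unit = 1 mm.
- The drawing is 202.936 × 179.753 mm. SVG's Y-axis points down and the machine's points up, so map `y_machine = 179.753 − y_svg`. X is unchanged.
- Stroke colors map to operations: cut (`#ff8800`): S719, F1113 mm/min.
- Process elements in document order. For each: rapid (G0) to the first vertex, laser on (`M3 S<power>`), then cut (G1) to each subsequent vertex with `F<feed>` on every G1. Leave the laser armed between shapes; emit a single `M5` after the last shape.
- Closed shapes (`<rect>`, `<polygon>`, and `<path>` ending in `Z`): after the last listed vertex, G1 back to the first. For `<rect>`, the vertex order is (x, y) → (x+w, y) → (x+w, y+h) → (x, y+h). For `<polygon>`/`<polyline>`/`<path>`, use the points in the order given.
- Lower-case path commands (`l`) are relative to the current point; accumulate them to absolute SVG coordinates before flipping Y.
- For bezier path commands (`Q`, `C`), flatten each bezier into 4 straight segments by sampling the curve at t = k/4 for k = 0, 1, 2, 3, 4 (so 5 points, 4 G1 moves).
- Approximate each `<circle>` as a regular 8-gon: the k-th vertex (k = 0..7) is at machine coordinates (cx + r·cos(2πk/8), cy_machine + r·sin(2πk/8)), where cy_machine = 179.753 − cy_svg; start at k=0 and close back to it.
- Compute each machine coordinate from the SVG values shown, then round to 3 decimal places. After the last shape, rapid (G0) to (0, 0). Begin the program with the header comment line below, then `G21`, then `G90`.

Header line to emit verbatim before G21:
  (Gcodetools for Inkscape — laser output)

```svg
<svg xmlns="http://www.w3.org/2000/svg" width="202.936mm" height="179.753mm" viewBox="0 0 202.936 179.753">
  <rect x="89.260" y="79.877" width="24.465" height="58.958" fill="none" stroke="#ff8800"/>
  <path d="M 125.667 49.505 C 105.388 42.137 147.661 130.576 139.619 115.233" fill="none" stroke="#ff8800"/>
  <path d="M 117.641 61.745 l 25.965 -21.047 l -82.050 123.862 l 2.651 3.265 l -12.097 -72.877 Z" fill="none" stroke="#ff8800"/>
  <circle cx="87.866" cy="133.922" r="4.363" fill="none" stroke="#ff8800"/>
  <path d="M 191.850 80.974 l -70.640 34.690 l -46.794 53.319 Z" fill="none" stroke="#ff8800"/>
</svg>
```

(Gcodetools for Inkscape — laser output)
G21
G90
G0 X89.260 Y99.876
M3 S719
G1 X113.725 Y99.876 F1113
G1 X113.725 Y40.918 F1113
G1 X89.260 Y40.918 F1113
G1 X89.260 Y99.876 F1113
G0 X125.667 Y130.248
M3 S719
G1 X120.423 Y120.929 F1113
G1 X128.054 Y94.393 F1113
G1 X137.980 Y69.353 F1113
G1 X139.619 Y64.520 F1113
G0 X117.641 Y118.008
M3 S719
G1 X143.606 Y139.055 F1113
G1 X61.556 Y15.193 F1113
G1 X64.207 Y11.928 F1113
G1 X52.110 Y84.805 F1113
G1 X117.641 Y118.008 F1113
G0 X92.229 Y45.831
M3 S719
G1 X90.951 Y48.916 F1113
G1 X87.866 Y50.194 F1113
G1 X84.781 Y48.916 F1113
G1 X83.503 Y45.831 F1113
G1 X84.781 Y42.746 F1113
G1 X87.866 Y41.468 F1113
G1 X90.951 Y42.746 F1113
G1 X92.229 Y45.831 F1113
G0 X191.850 Y98.779
M3 S719
G1 X121.210 Y64.089 F1113
G1 X74.416 Y10.770 F1113
G1 X191.850 Y98.779 F1113
M5
G0 X0.000 Y0.000

Since the viewBox matches the mm dimensions, user units are millimetres directly. The only transform is the Y-flip y_m = 179.753 − y_svg.

Shape 1 is a rectangle drawn with `<rect>`. Its stroke #ff8800 means cut at S719, F1113. After flipping Y the toolpath is (89.260,99.876) → (113.725,99.876) → (113.725,40.918) → (89.260,40.918) → (89.260,99.876), returning to the start.

Shape 2 is a cubic bezier drawn with `<path>`. Its stroke #ff8800 means cut at S719, F1113. After flipping Y the toolpath is (125.667,130.248) → (120.423,120.929) → (128.054,94.393) → (137.980,69.353) → (139.619,64.520).

Shape 3 is a closed polygon drawn with `<path>`. Its stroke #ff8800 means cut at S719, F1113. After flipping Y the toolpath is (117.641,118.008) → (143.606,139.055) → (61.556,15.193) → (64.207,11.928) → (52.110,84.805) → (117.641,118.008), returning to the start.

Shape 4 is a circle drawn with `<circle>`. Its stroke #ff8800 means cut at S719, F1113. After flipping Y the toolpath is (92.229,45.831) → (90.951,48.916) → (87.866,50.194) → (84.781,48.916) → (83.503,45.831) → (84.781,42.746) → (87.866,41.468) → (90.951,42.746) → (92.229,45.831), returning to the start.

Shape 5 is a closed polygon drawn with `<path>`. Its stroke #ff8800 means cut at S719, F1113. After flipping Y the toolpath is (191.850,98.779) → (121.210,64.089) → (74.416,10.770) → (191.850,98.779), returning to the start.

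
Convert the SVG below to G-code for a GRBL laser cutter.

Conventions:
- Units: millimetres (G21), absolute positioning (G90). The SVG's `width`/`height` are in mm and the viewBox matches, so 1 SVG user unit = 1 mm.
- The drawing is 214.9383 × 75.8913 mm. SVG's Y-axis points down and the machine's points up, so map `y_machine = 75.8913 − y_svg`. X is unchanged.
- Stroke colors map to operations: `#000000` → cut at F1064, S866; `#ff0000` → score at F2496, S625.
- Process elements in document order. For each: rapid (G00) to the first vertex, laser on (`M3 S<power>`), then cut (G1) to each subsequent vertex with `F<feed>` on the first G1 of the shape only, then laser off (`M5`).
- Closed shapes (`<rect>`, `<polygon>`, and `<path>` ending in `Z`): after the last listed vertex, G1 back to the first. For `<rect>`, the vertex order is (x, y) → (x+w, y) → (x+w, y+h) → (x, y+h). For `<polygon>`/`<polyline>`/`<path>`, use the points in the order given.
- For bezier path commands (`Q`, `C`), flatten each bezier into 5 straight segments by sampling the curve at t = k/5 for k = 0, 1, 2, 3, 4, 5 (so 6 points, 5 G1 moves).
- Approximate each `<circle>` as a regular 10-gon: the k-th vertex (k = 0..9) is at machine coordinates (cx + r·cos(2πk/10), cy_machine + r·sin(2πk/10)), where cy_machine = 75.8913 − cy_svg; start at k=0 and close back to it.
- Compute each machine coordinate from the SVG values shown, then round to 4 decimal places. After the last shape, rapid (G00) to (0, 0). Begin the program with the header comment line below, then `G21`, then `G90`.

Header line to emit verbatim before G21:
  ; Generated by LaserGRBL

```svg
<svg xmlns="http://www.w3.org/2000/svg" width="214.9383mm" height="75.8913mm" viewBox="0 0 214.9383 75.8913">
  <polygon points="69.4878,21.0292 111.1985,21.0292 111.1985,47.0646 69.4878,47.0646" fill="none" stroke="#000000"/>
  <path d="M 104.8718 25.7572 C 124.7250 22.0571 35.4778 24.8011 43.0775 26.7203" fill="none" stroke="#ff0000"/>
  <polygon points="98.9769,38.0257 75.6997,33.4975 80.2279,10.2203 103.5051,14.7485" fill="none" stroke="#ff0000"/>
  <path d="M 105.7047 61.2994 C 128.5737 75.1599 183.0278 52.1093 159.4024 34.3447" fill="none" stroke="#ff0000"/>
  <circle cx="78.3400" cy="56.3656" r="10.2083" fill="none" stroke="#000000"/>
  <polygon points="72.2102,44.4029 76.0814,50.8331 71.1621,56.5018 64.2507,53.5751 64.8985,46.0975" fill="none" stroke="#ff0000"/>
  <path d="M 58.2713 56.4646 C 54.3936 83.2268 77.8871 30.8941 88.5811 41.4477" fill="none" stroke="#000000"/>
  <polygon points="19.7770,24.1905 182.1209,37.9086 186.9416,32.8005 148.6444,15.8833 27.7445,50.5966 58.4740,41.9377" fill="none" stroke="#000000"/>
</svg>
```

1 u = 1 mm; y_m = 75.8913 − y.

[1] `<polygon>` rectangle, #000000→cut S866 F1064: (69.4878,54.8621) → (111.1985,54.8621) → (111.1985,28.8267) → (69.4878,28.8267) → (69.4878,54.8621) (closed)

[2] `<path>` cubic bezier, #ff0000→score S625 F2496: (104.8718,50.1341) → (105.3393,51.6390) → (89.5081,51.9463) → (67.2637,51.4047) → (48.4917,50.3633) → (43.0775,49.1710)

[3] `<polygon>` regular polygon, #ff0000→score S625 F2496: (98.9769,37.8656) → (75.6997,42.3938) → (80.2279,65.6710) → (103.5051,61.1428) → (98.9769,37.8656) (closed)

[4] `<path>` cubic bezier, #ff0000→score S625 F2496: (105.7047,14.5919) → (122.3390,10.3674) → (141.2898,12.9760) → (157.2933,20.3924) → (165.0854,30.5911) → (159.4024,41.5466)

[5] `<circle>` circle, #000000→cut S866 F1064: (88.5483,19.5257) → (86.5987,25.5260) → (81.4945,29.2344) → (75.1855,29.2344) → (70.0813,25.5260) → (68.1317,19.5257) → (70.0813,13.5254) → (75.1855,9.8170) → (81.4945,9.8170) → (86.5987,13.5254) → (88.5483,19.5257) (closed)

[6] `<polygon>` regular polygon, #ff0000→score S625 F2496: (72.2102,31.4884) → (76.0814,25.0582) → (71.1621,19.3895) → (64.2507,22.3162) → (64.8985,29.7938) → (72.2102,31.4884) (closed)

[7] `<path>` cubic bezier, #000000→cut S866 F1064: (58.2713,19.4267) → (58.9079,11.7249) → (64.1853,16.1908) → (72.1755,26.0093) → (80.9501,34.3653) → (88.5811,34.4436)

[8] `<polygon>` closed polygon, #000000→cut S866 F1064: (19.7770,51.7008) → (182.1209,37.9827) → (186.9416,43.0908) → (148.6444,60.0080) → (27.7445,25.2947) → (58.4740,33.9536) → (19.7770,51.7008) (closed)

; Generated by LaserGRBL
G21
G90
G00 X69.4878 Y54.8621
M3 S866
G1 X111.1985 Y54.8621 F1064
G1 X111.1985 Y28.8267
G1 X69.4878 Y28.8267
G1 X69.4878 Y54.8621
M5
G00 X104.8718 Y50.1341
M3 S625
G1 X105.3393 Y51.6390 F2496
G1 X89.5081 Y51.9463
G1 X67.2637 Y51.4047
G1 X48.4917 Y50.3633
G1 X43.0775 Y49.1710
M5
G00 X98.9769 Y37.8656
M3 S625
G1 X75.6997 Y42.3938 F2496
G1 X80.2279 Y65.6710
G1 X103.5051 Y61.1428
G1 X98.9769 Y37.8656
M5
G00 X105.7047 Y14.5919
M3 S625
G1 X122.3390 Y10.3674 F2496
G1 X141.2898 Y12.9760
G1 X157.2933 Y20.3924
G1 X165.0854 Y30.5911
G1 X159.4024 Y41.5466
M5
G00 X88.5483 Y19.5257
M3 S866
G1 X86.5987 Y25.5260 F1064
G1 X81.4945 Y29.2344
G1 X75.1855 Y29.2344
G1 X70.0813 Y25.5260
G1 X68.1317 Y19.5257
G1 X70.0813 Y13.5254
G1 X75.1855 Y9.8170
G1 X81.4945 Y9.8170
G1 X86.5987 Y13.5254
G1 X88.5483 Y19.5257
M5
G00 X72.2102 Y31.4884
M3 S625
G1 X76.0814 Y25.0582 F2496
G1 X71.1621 Y19.3895
G1 X64.2507 Y22.3162
G1 X64.8985 Y29.7938
G1 X72.2102 Y31.4884
M5
G00 X58.2713 Y19.4267
M3 S866
G1 X58.9079 Y11.7249 F1064
G1 X64.1853 Y16.1908
G1 X72.1755 Y26.0093
G1 X80.9501 Y34.3653
G1 X88.5811 Y34.4436
M5
G00 X19.7770 Y51.7008
M3 S866
G1 X182.1209 Y37.9827 F1064
G1 X186.9416 Y43.0908
G1 X148.6444 Y60.0080
G1 X27.7445 Y25.2947
G1 X58.4740 Y33.9536
G1 X19.7770 Y51.7008
M5
G00 X0.0000 Y0.0000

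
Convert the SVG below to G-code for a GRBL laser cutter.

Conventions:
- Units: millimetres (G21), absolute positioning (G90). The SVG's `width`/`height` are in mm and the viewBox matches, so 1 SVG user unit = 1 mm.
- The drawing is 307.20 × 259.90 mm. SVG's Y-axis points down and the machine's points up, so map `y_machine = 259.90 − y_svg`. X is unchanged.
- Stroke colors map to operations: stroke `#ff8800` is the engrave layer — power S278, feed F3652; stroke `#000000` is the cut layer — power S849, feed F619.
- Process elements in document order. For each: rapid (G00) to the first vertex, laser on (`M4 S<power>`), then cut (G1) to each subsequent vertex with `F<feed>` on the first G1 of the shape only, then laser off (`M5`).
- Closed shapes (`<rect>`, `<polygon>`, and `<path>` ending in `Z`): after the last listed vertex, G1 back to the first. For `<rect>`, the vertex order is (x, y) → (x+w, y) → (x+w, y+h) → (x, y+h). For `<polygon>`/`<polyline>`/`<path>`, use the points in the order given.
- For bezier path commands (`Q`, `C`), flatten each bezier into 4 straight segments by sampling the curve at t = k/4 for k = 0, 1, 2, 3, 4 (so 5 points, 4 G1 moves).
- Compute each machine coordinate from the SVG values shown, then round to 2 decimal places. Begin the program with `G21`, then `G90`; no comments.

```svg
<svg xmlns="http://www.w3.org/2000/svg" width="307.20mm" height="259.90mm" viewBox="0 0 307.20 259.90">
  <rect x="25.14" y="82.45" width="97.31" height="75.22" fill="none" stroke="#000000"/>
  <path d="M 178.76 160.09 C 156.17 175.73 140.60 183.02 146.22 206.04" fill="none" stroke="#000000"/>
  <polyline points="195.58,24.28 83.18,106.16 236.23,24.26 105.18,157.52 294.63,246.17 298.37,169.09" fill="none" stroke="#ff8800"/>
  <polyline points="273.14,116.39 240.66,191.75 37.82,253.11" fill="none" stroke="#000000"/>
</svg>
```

1 u = 1 mm; y_m = 259.90 − y.

[1] `<rect>` rectangle, #000000→cut S849 F619: (25.14,177.45) → (122.45,177.45) → (122.45,102.23) → (25.14,102.23) → (25.14,177.45) (closed)

[2] `<path>` cubic bezier, #000000→cut S849 F619: (178.76,99.81) → (163.36,89.27) → (151.91,79.60) → (145.76,68.55) → (146.22,53.86)

[3] `<polyline>` open polyline, #ff8800→engrave S278 F3652: (195.58,235.62) → (83.18,153.74) → (236.23,235.64) → (105.18,102.38) → (294.63,13.73) → (298.37,90.81)

[4] `<polyline>` open polyline, #000000→cut S849 F619: (273.14,143.51) → (240.66,68.15) → (37.82,6.79)

G21
G90
G00 X25.14 Y177.45
M4 S849
G1 X122.45 Y177.45 F619
G1 X122.45 Y102.23
G1 X25.14 Y102.23
G1 X25.14 Y177.45
M5
G00 X178.76 Y99.81
M4 S849
G1 X163.36 Y89.27 F619
G1 X151.91 Y79.60
G1 X145.76 Y68.55
G1 X146.22 Y53.86
M5
G00 X195.58 Y235.62
M4 S278
G1 X83.18 Y153.74 F3652
G1 X236.23 Y235.64
G1 X105.18 Y102.38
G1 X294.63 Y13.73
G1 X298.37 Y90.81
M5
G00 X273.14 Y143.51
M4 S849
G1 X240.66 Y68.15 F619
G1 X37.82 Y6.79
M5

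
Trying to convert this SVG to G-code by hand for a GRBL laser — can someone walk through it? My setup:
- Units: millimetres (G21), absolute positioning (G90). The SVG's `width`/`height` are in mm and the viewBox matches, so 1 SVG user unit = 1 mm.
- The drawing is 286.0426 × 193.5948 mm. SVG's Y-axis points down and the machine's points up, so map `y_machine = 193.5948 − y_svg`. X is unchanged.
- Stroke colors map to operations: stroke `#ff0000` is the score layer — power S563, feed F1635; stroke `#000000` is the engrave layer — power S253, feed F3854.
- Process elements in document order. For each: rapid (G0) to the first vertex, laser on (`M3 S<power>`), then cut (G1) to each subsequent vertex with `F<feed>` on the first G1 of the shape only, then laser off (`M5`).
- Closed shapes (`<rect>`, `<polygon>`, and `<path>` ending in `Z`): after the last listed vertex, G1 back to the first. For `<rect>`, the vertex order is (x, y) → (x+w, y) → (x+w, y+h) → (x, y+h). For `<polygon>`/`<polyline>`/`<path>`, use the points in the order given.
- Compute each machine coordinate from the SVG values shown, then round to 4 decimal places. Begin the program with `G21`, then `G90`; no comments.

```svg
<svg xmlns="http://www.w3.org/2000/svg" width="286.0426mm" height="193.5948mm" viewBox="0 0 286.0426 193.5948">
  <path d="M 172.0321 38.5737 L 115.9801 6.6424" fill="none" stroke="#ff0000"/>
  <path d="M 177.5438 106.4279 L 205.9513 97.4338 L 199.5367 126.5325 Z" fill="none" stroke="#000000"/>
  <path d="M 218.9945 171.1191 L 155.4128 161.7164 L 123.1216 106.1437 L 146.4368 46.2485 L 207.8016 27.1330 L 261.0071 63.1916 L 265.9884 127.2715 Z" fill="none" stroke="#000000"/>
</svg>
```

Since the viewBox matches the mm dimensions, user units are millimetres directly. The only transform is the Y-flip y_m = 193.5948 − y_svg.

Shape 1 is a line segment drawn with `<path>`. Its stroke #ff0000 means score at S563, F1635. After flipping Y the toolpath is (172.0321,155.0211) → (115.9801,186.9524).

Shape 2 is a regular polygon drawn with `<path>`. Its stroke #000000 means engrave at S253, F3854. After flipping Y the toolpath is (177.5438,87.1669) → (205.9513,96.1610) → (199.5367,67.0623) → (177.5438,87.1669), returning to the start.

Shape 3 is a regular polygon drawn with `<path>`. Its stroke #000000 means engrave at S253, F3854. After flipping Y the toolpath is (218.9945,22.4757) → (155.4128,31.8784) → (123.1216,87.4511) → (146.4368,147.3463) → (207.8016,166.4618) → (261.0071,130.4032) → (265.9884,66.3233) → (218.9945,22.4757), returning to the start.

G21
G90
G0 X172.0321 Y155.0211
M3 S563
G1 X115.9801 Y186.9524 F1635
M5
G0 X177.5438 Y87.1669
M3 S253
G1 X205.9513 Y96.1610 F3854
G1 X199.5367 Y67.0623
G1 X177.5438 Y87.1669
M5
G0 X218.9945 Y22.4757
M3 S253
G1 X155.4128 Y31.8784 F3854
G1 X123.1216 Y87.4511
G1 X146.4368 Y147.3463
G1 X207.8016 Y166.4618
G1 X261.0071 Y130.4032
G1 X265.9884 Y66.3233
G1 X218.9945 Y22.4757
M5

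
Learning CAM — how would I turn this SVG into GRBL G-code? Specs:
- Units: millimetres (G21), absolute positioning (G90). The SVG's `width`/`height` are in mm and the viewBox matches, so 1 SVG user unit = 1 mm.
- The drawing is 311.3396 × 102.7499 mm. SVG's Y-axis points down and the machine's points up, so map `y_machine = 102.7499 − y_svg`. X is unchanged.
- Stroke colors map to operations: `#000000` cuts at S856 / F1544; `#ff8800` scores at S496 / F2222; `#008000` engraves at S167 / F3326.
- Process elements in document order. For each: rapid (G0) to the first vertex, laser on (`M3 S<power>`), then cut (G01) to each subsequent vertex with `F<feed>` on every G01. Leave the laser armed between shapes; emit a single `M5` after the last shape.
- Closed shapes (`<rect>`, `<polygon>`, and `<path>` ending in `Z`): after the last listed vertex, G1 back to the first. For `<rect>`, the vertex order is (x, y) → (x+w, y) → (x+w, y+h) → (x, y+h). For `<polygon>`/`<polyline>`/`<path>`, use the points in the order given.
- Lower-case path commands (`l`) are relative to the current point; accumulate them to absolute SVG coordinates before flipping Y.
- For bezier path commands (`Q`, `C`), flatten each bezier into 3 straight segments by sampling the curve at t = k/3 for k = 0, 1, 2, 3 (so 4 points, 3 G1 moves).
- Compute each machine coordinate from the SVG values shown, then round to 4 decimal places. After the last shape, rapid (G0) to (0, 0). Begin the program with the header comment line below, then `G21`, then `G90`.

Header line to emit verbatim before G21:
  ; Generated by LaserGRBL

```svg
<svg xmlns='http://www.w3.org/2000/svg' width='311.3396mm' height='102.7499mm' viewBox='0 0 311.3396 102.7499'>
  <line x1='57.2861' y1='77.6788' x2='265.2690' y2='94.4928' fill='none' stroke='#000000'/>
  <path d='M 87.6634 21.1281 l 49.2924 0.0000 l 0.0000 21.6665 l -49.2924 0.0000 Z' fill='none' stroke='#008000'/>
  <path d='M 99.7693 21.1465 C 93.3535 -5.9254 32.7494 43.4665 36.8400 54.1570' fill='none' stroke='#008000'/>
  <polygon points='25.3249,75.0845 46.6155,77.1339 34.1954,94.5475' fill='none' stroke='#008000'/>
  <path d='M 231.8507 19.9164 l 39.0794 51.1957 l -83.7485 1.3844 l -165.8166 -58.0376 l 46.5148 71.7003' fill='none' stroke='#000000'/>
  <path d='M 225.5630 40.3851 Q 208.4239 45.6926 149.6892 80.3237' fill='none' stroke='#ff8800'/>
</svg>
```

Since the viewBox matches the mm dimensions, user units are millimetres directly. The only transform is the Y-flip y_m = 102.7499 − y_svg.

Shape 1 is a line segment drawn with `<line>`. Its stroke #000000 means cut at S856, F1544. After flipping Y the toolpath is (57.2861,25.0711) → (265.2690,8.2571).

Shape 2 is a rectangle drawn with `<path>`. Its stroke #008000 means engrave at S167, F3326. After flipping Y the toolpath is (87.6634,81.6218) → (136.9558,81.6218) → (136.9558,59.9553) → (87.6634,59.9553) → (87.6634,81.6218), returning to the start.

Shape 3 is a cubic bezier drawn with `<path>`. Its stroke #008000 means engrave at S167, F3326. After flipping Y the toolpath is (99.7693,81.6034) → (79.6938,87.4527) → (49.9112,67.9185) → (36.8400,48.5929).

Shape 4 is a regular polygon drawn with `<polygon>`. Its stroke #008000 means engrave at S167, F3326. After flipping Y the toolpath is (25.3249,27.6654) → (46.6155,25.6160) → (34.1954,8.2024) → (25.3249,27.6654), returning to the start.

Shape 5 is a open polyline drawn with `<path>`. Its stroke #000000 means cut at S856, F1544. After flipping Y the toolpath is (231.8507,82.8335) → (270.9301,31.6378) → (187.1816,30.2534) → (21.3650,88.2910) → (67.8798,16.5907).

Shape 6 is a quadratic bezier drawn with `<path>`. Its stroke #ff8800 means score at S496, F2222. After flipping Y the toolpath is (225.5630,62.3648) → (209.5152,55.5683) → (184.2239,42.2554) → (149.6892,22.4262).

; Generated by LaserGRBL
G21
G90
G0 X57.2861 Y25.0711
M3 S856
G01 X265.2690 Y8.2571 F1544
G0 X87.6634 Y81.6218
M3 S167
G01 X136.9558 Y81.6218 F3326
G01 X136.9558 Y59.9553 F3326
G01 X87.6634 Y59.9553 F3326
G01 X87.6634 Y81.6218 F3326
G0 X99.7693 Y81.6034
M3 S167
G01 X79.6938 Y87.4527 F3326
G01 X49.9112 Y67.9185 F3326
G01 X36.8400 Y48.5929 F3326
G0 X25.3249 Y27.6654
M3 S167
G01 X46.6155 Y25.6160 F3326
G01 X34.1954 Y8.2024 F3326
G01 X25.3249 Y27.6654 F3326
G0 X231.8507 Y82.8335
M3 S856
G01 X270.9301 Y31.6378 F1544
G01 X187.1816 Y30.2534 F1544
G01 X21.3650 Y88.2910 F1544
G01 X67.8798 Y16.5907 F1544
G0 X225.5630 Y62.3648
M3 S496
G01 X209.5152 Y55.5683 F2222
G01 X184.2239 Y42.2554 F2222
G01 X149.6892 Y22.4262 F2222
M5
G0 X0.0000 Y0.0000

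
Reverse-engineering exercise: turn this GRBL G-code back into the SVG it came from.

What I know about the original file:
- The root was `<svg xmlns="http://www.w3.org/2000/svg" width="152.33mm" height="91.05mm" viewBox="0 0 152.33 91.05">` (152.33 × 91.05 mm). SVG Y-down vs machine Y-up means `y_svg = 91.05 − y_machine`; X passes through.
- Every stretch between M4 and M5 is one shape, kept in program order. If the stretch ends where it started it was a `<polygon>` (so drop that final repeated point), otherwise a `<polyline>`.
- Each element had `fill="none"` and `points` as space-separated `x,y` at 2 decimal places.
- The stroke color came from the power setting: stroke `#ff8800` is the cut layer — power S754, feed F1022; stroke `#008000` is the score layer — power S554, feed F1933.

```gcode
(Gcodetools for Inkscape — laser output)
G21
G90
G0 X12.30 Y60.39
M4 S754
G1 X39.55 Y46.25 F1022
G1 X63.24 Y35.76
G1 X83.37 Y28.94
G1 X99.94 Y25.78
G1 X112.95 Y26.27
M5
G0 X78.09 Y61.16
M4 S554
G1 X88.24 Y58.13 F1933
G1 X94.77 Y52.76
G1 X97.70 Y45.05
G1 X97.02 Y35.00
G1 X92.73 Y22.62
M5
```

<svg xmlns="http://www.w3.org/2000/svg" width="152.33mm" height="91.05mm" viewBox="0 0 152.33 91.05">
  <polyline points="12.30,30.66 39.55,44.80 63.24,55.29 83.37,62.11 99.94,65.27 112.95,64.78" fill="none" stroke="#ff8800"/>
  <polyline points="78.09,29.89 88.24,32.92 94.77,38.29 97.70,46.00 97.02,56.05 92.73,68.43" fill="none" stroke="#008000"/>
</svg>

Machine Y-up, SVG Y-down with viewBox height 91.05, so y_svg = 91.05 − y_machine; X carries over.

Run 1: power S754 maps to stroke `#ff8800` (cut). The run is open, so emit a `<polyline>` with points (Y-flipped): 12.30,30.66 39.55,44.80 63.24,55.29 83.37,62.11 99.94,65.27 112.95,64.78.

Run 2: S554 ⇒ score layer `#008000`. The run is open, so emit a `<polyline>` with points (Y-flipped): 78.09,29.89 88.24,32.92 94.77,38.29 97.70,46.00 97.02,56.05 92.73,68.43.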